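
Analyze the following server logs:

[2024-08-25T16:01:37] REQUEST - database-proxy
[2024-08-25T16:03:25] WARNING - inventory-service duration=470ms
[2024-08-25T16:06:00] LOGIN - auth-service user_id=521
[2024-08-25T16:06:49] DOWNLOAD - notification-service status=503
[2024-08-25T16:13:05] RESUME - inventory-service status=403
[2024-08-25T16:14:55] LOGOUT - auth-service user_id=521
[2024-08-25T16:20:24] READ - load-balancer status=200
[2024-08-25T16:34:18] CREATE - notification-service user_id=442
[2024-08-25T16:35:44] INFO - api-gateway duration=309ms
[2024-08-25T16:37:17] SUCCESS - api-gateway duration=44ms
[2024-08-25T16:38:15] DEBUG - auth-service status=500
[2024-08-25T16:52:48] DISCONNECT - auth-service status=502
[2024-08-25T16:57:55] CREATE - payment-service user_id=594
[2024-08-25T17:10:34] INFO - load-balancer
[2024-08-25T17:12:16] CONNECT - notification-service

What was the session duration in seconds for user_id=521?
535

To calculate session duration:

1. Find LOGIN event for user_id=521: 2024-08-25T16:06:00
2. Find LOGOUT event for user_id=521: 2024-08-25T16:14:55
3. Session duration: 2024-08-25T16:14:55 - 2024-08-25T16:06:00 = 535 seconds (8 minutes)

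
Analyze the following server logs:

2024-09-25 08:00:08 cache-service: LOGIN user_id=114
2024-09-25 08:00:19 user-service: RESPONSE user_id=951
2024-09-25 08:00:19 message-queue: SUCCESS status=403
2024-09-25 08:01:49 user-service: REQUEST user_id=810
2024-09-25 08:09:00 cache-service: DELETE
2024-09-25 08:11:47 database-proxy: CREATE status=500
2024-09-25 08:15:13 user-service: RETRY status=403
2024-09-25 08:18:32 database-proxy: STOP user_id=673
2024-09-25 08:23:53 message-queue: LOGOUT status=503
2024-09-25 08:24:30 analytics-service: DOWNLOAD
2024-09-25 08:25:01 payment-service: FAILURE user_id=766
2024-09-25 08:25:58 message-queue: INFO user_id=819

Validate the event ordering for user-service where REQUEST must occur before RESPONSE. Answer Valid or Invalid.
Invalid

To validate ordering:

1. Required order: REQUEST → RESPONSE
2. Rule: REQUEST must occur before RESPONSE
3. Check actual order of events for user-service
4. Result: Invalid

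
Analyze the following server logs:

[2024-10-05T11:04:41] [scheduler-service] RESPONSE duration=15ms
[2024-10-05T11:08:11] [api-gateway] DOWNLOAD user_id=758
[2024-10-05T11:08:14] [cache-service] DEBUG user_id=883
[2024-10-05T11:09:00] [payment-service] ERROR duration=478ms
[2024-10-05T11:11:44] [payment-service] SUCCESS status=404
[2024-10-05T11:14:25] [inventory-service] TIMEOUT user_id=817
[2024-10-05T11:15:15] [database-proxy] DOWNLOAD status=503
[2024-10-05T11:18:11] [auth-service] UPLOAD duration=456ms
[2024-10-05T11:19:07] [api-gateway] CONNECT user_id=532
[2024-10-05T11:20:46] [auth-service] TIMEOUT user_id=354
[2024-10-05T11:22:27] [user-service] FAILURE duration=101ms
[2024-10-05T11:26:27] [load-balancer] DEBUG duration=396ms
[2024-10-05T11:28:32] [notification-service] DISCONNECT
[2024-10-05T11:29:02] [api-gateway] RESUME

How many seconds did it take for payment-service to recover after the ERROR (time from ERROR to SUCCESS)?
164

To calculate recovery time:

1. Find ERROR event for payment-service: 2024-10-05T11:09:00
2. Find next SUCCESS event for payment-service: 2024-10-05T11:11:44
3. Recovery time: 2024-10-05T11:11:44 - 2024-10-05T11:09:00 = 164 seconds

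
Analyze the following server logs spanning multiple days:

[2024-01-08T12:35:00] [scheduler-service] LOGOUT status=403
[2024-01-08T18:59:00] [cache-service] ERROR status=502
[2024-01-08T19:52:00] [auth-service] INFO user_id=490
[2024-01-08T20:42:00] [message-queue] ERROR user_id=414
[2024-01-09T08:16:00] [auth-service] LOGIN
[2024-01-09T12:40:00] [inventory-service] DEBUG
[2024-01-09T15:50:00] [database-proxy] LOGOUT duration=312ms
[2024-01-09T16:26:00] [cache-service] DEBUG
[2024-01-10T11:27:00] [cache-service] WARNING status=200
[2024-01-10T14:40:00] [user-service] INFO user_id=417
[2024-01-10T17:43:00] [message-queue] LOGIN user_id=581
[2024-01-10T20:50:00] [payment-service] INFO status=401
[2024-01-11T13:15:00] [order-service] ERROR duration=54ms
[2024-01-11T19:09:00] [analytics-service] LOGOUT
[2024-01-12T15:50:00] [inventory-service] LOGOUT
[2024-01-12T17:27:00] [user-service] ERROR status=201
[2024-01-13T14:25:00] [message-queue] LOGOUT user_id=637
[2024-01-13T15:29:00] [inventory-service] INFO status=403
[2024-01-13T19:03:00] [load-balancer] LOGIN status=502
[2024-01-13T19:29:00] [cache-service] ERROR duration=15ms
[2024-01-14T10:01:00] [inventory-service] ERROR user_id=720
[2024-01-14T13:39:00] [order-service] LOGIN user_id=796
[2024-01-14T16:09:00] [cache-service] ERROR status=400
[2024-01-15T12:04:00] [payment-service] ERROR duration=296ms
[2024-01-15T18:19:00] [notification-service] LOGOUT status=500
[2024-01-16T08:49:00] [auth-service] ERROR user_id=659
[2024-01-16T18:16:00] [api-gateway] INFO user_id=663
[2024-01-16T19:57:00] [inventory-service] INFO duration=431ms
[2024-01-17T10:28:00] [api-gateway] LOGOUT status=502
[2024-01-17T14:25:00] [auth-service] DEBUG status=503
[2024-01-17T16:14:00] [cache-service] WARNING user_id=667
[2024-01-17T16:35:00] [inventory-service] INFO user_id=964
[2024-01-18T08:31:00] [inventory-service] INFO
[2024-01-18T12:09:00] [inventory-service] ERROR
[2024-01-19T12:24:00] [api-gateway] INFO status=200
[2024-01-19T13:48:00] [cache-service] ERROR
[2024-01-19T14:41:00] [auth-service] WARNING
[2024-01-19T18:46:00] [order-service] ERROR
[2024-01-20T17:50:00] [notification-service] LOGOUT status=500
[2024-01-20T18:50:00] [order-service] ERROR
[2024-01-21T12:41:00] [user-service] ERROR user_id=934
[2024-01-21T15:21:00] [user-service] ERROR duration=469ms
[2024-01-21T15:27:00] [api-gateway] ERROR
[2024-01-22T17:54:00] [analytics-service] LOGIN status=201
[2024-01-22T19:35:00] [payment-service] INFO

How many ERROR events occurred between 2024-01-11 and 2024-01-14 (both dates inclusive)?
5

To filter by date range:

1. Date range: 2024-01-11 through 2024-01-14, both dates inclusive
2. Filter for ERROR events whose date falls in this range
3. Count matching events: 5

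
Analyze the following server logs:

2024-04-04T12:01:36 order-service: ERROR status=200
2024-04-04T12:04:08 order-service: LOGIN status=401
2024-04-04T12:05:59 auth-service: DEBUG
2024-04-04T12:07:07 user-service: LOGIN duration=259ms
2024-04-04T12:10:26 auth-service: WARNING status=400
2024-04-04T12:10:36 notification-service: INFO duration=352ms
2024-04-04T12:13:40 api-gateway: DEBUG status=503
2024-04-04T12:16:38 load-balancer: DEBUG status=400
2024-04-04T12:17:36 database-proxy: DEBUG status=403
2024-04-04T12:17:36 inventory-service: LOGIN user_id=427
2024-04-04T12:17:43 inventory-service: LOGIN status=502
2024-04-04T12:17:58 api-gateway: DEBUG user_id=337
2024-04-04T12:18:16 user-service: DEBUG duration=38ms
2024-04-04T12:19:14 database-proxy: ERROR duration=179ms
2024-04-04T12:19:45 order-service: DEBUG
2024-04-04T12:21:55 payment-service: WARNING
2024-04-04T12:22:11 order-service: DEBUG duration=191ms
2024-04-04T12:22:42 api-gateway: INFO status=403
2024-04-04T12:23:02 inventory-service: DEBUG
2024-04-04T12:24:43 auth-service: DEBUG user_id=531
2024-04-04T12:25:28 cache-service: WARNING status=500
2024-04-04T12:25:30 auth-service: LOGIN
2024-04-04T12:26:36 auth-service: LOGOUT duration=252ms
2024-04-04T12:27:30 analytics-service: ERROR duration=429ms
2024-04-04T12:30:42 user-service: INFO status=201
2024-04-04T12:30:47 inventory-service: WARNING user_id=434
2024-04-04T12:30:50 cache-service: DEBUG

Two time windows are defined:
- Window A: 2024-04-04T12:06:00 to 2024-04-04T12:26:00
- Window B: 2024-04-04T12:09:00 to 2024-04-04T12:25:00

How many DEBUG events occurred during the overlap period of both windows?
9

To find overlap events:

1. Window A: 2024-04-04T12:06:00 to 2024-04-04T12:26:00
2. Window B: 2024-04-04T12:09:00 to 2024-04-04T12:25:00
3. Overlap period: 2024-04-04T12:09:00 to 2024-04-04T12:25:00
4. Count DEBUG events in overlap: 9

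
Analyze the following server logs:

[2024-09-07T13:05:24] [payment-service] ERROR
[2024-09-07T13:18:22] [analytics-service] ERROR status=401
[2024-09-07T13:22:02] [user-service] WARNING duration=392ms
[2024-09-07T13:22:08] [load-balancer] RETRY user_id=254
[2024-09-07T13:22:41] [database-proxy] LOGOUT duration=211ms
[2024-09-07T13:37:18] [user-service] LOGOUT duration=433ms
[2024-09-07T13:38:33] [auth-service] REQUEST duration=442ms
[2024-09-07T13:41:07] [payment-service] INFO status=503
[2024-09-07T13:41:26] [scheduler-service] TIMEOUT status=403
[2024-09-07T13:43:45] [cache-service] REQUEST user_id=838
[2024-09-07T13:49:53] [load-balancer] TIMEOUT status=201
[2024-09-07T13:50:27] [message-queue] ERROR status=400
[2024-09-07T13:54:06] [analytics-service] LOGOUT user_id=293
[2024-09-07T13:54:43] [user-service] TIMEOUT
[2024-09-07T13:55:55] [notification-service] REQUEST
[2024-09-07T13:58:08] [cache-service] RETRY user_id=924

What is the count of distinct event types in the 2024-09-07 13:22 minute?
3

To count unique event types:

1. Filter events in the minute starting at 2024-09-07 13:22
2. Extract event types from matching entries
3. Count unique types: 3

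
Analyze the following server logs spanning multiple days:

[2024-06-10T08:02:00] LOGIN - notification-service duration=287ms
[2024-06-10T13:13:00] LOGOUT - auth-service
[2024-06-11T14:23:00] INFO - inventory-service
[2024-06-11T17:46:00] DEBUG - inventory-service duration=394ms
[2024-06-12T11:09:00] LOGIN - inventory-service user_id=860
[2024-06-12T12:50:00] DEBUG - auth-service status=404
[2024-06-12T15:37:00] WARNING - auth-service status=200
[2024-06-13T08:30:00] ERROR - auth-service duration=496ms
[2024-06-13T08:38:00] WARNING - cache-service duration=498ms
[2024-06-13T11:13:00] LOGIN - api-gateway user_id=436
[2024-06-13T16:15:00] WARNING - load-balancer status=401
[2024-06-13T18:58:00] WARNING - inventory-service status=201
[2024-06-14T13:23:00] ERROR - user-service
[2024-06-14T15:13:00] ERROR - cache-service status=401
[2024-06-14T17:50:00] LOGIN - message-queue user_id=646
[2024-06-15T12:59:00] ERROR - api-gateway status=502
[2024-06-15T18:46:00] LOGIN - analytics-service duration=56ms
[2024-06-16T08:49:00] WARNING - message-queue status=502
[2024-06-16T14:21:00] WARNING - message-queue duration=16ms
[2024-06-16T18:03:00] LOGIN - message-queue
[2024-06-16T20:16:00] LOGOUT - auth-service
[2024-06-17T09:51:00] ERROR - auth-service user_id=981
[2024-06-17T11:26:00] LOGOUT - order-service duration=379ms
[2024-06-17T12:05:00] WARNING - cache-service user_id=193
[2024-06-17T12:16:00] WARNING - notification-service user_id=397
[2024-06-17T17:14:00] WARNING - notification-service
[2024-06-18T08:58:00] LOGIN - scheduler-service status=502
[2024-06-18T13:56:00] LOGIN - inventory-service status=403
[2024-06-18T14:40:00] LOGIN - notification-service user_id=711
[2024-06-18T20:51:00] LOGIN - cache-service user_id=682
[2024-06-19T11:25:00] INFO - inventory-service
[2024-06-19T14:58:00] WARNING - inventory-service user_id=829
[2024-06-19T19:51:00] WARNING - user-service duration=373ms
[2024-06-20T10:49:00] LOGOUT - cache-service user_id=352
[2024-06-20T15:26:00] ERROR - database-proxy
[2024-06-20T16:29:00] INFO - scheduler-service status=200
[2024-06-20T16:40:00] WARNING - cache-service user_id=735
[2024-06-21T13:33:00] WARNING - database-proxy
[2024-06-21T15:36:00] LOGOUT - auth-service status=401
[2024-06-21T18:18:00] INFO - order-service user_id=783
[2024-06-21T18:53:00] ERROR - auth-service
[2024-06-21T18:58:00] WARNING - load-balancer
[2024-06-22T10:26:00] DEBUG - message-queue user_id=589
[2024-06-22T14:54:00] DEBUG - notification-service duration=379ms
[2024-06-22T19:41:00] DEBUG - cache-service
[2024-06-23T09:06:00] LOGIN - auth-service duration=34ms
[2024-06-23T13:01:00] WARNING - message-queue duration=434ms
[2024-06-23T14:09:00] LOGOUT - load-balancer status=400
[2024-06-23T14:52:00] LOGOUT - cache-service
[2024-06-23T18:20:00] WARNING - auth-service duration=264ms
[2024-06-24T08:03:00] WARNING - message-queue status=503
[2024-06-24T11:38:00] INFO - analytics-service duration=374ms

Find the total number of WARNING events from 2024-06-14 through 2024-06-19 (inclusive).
7

To filter by date range:

1. Date range: 2024-06-14 through 2024-06-19, both dates inclusive
2. Filter for WARNING events whose date falls in this range
3. Count matching events: 7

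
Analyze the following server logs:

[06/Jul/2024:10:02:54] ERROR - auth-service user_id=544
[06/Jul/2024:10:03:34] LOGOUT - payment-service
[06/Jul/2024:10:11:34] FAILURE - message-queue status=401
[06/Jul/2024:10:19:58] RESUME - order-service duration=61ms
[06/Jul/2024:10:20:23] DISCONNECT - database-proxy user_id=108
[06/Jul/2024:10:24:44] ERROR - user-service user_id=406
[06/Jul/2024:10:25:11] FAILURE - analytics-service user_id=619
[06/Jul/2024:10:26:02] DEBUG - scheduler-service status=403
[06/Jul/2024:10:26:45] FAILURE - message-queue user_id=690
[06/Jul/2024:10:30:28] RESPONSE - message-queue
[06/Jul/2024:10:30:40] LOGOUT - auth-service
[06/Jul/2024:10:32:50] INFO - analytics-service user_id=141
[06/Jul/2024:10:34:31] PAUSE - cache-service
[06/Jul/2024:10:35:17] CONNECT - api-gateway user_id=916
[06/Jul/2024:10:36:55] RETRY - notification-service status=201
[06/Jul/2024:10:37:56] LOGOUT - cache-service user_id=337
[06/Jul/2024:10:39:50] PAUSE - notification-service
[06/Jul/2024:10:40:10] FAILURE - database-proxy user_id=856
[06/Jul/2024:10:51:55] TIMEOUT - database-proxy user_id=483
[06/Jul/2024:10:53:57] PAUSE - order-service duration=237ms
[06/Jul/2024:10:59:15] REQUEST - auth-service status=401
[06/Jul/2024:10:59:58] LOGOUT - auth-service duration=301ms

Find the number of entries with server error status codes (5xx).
0

To find matching entries:

1. Pattern to match: server error status codes (5xx)
2. Scan each log entry for the pattern
3. Count matches: 0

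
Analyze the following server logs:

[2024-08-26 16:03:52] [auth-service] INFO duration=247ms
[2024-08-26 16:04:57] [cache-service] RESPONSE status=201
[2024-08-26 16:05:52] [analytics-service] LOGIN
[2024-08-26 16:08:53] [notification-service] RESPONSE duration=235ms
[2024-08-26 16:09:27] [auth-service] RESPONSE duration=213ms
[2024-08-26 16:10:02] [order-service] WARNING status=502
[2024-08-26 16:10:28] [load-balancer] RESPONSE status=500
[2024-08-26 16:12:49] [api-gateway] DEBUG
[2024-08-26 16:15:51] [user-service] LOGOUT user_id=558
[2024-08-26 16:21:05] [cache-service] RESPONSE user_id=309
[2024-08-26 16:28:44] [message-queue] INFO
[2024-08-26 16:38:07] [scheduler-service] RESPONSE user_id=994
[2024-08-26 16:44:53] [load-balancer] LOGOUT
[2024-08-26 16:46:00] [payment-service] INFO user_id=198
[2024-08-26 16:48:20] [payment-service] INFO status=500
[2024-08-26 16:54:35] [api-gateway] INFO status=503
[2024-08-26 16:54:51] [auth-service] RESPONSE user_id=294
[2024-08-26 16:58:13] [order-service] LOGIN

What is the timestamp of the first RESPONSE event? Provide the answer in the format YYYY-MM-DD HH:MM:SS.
2024-08-26 16:04:57

To find the first event:

1. Filter for all RESPONSE events
2. Sort by timestamp
3. Select the first one
4. Timestamp: 2024-08-26 16:04:57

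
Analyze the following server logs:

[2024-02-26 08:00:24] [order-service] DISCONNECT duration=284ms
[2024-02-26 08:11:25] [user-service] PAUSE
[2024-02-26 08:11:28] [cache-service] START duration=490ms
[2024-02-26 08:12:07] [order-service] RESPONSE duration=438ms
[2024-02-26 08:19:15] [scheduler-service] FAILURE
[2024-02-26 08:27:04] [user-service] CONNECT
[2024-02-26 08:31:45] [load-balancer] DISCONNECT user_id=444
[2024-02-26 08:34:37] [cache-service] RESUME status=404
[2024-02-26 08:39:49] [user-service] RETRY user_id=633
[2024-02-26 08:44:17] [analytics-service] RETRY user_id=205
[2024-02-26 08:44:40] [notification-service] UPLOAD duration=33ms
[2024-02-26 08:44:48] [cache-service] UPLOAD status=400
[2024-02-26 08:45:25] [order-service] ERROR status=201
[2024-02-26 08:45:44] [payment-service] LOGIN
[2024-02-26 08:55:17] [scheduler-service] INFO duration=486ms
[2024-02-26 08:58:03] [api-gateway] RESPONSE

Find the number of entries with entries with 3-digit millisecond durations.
4

To find matching entries:

1. Pattern to match: entries with 3-digit millisecond durations
2. Scan each log entry for the pattern
3. Count matches: 4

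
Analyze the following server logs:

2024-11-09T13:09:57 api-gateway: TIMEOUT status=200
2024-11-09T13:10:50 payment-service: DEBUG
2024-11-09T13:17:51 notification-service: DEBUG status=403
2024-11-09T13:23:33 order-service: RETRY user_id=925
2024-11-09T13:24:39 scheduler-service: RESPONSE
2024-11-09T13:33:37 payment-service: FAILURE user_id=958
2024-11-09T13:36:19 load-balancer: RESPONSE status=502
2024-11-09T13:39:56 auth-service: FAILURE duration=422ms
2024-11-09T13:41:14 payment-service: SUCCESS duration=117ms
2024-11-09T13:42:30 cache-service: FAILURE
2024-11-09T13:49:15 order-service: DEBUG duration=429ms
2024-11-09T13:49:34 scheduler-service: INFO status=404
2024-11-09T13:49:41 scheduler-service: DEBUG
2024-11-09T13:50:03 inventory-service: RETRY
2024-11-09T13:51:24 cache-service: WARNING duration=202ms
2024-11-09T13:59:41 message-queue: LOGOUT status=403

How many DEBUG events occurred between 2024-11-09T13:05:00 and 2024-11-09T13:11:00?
1

To count events in the time window:

1. Window boundaries: 2024-11-09T13:05:00 to 2024-11-09T13:11:00
2. Filter for DEBUG events within this window
3. Count matching events: 1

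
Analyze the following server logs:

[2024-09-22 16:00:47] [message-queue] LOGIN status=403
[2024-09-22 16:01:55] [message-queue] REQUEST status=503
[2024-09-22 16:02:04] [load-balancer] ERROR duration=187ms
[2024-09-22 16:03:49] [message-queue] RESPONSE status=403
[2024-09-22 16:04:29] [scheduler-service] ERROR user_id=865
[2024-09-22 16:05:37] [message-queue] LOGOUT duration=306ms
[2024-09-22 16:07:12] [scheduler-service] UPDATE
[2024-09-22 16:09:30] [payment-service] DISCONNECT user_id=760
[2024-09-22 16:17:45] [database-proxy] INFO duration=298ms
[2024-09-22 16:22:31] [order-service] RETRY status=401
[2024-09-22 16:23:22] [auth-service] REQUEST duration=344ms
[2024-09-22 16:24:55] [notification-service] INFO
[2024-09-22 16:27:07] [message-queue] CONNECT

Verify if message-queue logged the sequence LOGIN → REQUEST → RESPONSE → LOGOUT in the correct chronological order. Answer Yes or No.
Yes

To verify sequence order:

1. Find all events in sequence LOGIN → REQUEST → RESPONSE → LOGOUT for message-queue
2. Extract their timestamps
3. Check if timestamps are in ascending order
4. Result: Yes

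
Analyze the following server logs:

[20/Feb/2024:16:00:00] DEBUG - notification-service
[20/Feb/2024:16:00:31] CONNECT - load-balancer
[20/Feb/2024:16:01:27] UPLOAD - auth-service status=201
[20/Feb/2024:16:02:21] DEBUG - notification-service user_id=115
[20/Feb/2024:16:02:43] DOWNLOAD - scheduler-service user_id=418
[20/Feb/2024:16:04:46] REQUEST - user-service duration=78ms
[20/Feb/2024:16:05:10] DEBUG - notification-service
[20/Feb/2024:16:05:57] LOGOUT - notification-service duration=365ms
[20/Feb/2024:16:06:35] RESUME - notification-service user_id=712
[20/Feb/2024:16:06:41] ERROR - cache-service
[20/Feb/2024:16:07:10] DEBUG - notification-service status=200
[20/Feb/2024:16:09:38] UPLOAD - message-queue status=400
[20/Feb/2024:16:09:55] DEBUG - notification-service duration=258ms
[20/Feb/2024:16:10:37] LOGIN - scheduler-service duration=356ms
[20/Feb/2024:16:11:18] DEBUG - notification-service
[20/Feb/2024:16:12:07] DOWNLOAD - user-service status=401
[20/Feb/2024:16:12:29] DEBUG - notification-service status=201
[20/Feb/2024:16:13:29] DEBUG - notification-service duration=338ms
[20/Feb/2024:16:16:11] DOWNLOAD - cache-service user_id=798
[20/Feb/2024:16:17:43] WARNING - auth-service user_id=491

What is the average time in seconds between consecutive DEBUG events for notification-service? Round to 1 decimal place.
115.6

To calculate average interval:

1. Find all DEBUG events for notification-service in order
2. Calculate time gaps between consecutive events
3. Compute mean of gaps: 809 / 7 = 115.6 seconds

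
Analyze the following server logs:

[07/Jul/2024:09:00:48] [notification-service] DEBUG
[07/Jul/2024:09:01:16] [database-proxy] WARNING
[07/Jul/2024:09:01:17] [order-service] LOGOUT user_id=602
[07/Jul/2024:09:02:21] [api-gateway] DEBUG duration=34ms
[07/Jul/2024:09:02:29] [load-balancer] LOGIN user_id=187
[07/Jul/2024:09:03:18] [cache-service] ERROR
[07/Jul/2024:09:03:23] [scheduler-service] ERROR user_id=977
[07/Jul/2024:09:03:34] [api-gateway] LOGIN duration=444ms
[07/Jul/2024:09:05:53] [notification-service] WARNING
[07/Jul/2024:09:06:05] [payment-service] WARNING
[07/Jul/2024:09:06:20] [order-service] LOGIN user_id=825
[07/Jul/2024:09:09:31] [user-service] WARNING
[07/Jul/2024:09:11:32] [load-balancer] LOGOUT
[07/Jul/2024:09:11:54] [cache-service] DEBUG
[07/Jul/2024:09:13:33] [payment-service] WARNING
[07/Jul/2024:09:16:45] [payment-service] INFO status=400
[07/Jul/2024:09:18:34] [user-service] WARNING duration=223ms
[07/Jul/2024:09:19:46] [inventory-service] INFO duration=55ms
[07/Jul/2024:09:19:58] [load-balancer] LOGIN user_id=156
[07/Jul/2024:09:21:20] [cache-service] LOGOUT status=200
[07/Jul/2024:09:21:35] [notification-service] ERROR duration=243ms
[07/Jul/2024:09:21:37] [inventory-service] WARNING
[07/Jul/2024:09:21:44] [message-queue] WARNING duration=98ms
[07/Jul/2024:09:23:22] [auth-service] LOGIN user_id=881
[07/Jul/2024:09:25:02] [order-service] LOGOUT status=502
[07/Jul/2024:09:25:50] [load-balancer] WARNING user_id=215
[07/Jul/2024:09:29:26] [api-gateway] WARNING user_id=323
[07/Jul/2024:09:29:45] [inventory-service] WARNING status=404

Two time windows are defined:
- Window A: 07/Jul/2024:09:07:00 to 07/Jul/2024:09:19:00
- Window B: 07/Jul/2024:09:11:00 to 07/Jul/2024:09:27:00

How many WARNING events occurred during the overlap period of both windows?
2

To find overlap events:

1. Window A: 07/Jul/2024:09:07:00 to 07/Jul/2024:09:19:00
2. Window B: 07/Jul/2024:09:11:00 to 07/Jul/2024:09:27:00
3. Overlap period: 07/Jul/2024:09:11:00 to 07/Jul/2024:09:19:00
4. Count WARNING events in overlap: 2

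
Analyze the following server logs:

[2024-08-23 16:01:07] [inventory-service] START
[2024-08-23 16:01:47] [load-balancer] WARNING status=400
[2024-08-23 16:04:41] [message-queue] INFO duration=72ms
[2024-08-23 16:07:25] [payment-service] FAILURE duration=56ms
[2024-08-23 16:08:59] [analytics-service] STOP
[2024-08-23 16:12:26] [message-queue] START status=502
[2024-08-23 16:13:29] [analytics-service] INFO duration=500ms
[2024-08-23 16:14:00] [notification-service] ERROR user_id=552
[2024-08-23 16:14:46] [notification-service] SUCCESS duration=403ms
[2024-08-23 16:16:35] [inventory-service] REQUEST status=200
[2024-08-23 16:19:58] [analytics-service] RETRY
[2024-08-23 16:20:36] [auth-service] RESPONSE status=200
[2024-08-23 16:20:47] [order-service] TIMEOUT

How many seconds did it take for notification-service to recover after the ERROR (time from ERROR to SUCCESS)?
46

To calculate recovery time:

1. Find ERROR event for notification-service: 2024-08-23 16:14:00
2. Find next SUCCESS event for notification-service: 2024-08-23 16:14:46
3. Recovery time: 2024-08-23 16:14:46 - 2024-08-23 16:14:00 = 46 seconds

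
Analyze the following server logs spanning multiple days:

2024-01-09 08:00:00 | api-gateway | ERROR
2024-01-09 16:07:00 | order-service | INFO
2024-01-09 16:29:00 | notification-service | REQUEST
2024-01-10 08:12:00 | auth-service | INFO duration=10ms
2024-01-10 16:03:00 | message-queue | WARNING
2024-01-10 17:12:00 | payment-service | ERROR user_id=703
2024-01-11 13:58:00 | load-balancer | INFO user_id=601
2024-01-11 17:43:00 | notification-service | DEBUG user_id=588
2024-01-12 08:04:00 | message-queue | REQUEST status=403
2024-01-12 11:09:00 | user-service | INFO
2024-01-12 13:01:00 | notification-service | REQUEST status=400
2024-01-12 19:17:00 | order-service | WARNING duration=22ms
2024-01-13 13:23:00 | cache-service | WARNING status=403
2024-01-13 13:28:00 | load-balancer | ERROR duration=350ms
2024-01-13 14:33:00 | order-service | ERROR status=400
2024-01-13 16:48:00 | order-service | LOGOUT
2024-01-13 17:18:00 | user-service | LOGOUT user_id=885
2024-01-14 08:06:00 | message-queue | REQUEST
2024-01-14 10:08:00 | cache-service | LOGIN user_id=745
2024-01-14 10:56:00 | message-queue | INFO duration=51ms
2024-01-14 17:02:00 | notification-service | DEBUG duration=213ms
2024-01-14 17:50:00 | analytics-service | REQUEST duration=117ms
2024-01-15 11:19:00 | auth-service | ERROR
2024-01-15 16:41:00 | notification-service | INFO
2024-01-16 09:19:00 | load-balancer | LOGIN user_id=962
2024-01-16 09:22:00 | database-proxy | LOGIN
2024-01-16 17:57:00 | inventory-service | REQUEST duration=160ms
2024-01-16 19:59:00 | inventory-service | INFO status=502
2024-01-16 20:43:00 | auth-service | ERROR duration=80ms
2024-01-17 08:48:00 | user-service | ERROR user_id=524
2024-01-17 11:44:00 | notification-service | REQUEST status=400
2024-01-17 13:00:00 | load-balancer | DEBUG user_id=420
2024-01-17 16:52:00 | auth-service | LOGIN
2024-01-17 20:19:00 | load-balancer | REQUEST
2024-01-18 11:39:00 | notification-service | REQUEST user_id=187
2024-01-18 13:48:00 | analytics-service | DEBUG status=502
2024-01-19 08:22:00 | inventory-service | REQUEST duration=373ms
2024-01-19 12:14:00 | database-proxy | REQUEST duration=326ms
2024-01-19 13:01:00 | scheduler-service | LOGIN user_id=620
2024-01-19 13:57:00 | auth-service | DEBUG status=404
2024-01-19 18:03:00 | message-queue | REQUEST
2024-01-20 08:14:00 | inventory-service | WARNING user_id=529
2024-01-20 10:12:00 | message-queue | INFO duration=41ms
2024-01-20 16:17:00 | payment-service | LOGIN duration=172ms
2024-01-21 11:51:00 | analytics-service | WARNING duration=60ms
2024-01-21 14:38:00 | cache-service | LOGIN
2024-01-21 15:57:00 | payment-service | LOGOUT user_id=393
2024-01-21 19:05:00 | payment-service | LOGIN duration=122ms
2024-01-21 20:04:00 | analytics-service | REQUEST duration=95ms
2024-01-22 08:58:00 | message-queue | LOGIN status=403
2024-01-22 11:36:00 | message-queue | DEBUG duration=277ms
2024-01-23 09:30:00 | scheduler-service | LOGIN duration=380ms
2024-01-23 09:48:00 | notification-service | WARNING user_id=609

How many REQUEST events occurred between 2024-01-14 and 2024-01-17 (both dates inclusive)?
5

To filter by date range:

1. Date range: 2024-01-14 through 2024-01-17, both dates inclusive
2. Filter for REQUEST events whose date falls in this range
3. Count matching events: 5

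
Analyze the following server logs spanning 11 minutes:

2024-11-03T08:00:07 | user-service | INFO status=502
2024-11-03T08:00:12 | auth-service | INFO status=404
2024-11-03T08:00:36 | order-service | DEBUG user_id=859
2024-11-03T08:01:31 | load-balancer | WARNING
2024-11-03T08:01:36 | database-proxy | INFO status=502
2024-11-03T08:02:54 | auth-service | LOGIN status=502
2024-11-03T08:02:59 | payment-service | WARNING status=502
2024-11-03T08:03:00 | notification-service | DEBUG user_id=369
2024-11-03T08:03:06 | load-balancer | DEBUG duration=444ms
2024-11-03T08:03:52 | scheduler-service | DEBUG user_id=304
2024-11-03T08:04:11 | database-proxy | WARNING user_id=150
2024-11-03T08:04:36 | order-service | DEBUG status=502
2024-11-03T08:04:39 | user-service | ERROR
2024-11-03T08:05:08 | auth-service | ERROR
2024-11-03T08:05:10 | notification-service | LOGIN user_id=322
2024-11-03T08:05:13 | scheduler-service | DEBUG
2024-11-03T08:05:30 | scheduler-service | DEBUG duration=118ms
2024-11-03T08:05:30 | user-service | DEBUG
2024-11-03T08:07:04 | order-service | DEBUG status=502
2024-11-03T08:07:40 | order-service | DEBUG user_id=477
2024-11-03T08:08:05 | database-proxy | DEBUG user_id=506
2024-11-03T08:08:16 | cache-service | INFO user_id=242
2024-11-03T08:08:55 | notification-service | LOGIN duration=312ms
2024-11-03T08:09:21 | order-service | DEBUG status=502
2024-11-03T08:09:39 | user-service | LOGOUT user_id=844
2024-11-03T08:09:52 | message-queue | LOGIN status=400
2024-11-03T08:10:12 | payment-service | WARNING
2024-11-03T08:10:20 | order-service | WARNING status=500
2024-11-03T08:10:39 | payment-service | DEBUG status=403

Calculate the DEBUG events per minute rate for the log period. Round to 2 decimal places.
1.18

To calculate the rate:

1. Count total DEBUG events: 13
2. Total time period: 11 minutes
3. Rate = 13 / 11 = 1.18 events per minute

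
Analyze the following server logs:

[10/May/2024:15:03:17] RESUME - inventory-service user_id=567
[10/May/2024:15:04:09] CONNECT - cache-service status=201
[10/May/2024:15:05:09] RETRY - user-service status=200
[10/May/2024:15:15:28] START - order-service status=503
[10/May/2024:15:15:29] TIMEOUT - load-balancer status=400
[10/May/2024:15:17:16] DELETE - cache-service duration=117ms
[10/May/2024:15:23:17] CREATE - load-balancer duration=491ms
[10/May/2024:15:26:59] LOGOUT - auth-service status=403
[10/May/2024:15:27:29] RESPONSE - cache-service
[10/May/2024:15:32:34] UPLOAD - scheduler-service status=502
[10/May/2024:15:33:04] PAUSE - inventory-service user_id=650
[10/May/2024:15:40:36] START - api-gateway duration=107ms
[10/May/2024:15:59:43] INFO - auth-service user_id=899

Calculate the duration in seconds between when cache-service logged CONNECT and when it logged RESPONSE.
1400

To find the time between events:

1. Locate the first CONNECT event for cache-service: 10/May/2024:15:04:09
2. Locate the first RESPONSE event for cache-service: 10/May/2024:15:27:29
3. Calculate the difference: 10/May/2024:15:27:29 - 10/May/2024:15:04:09 = 1400 seconds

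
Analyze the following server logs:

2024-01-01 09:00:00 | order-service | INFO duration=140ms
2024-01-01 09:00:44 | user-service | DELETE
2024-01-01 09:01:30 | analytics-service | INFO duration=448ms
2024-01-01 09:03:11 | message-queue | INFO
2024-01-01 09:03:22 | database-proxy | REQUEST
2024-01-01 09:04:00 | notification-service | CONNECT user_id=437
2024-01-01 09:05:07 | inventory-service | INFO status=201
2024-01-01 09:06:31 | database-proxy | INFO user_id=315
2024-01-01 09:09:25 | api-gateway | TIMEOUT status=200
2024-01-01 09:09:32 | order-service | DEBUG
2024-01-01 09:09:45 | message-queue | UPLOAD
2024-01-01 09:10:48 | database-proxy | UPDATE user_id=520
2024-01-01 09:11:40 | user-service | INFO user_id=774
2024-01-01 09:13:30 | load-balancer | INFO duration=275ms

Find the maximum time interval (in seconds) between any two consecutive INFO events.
309

To find the longest gap:

1. Extract all INFO events in chronological order
2. Calculate time differences between consecutive events
3. Find the maximum difference
4. Longest gap: 309 seconds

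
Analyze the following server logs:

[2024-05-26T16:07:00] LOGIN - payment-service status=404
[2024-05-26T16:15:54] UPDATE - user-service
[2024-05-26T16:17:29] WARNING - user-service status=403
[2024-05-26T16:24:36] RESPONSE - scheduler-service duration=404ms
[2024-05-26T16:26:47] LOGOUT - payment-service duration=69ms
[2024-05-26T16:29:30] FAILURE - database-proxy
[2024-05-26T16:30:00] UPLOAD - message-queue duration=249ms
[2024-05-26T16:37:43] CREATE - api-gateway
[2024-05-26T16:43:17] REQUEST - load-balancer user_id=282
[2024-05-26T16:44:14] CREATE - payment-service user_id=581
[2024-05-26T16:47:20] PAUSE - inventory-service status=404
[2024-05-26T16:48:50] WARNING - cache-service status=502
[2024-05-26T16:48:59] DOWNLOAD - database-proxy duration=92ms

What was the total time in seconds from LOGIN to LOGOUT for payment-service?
1187

To calculate state duration:

1. Find LOGIN event for payment-service: 2024-05-26T16:07:00
2. Find LOGOUT event for payment-service: 2024-05-26T16:26:47
3. Calculate duration: 2024-05-26T16:26:47 - 2024-05-26T16:07:00 = 1187 seconds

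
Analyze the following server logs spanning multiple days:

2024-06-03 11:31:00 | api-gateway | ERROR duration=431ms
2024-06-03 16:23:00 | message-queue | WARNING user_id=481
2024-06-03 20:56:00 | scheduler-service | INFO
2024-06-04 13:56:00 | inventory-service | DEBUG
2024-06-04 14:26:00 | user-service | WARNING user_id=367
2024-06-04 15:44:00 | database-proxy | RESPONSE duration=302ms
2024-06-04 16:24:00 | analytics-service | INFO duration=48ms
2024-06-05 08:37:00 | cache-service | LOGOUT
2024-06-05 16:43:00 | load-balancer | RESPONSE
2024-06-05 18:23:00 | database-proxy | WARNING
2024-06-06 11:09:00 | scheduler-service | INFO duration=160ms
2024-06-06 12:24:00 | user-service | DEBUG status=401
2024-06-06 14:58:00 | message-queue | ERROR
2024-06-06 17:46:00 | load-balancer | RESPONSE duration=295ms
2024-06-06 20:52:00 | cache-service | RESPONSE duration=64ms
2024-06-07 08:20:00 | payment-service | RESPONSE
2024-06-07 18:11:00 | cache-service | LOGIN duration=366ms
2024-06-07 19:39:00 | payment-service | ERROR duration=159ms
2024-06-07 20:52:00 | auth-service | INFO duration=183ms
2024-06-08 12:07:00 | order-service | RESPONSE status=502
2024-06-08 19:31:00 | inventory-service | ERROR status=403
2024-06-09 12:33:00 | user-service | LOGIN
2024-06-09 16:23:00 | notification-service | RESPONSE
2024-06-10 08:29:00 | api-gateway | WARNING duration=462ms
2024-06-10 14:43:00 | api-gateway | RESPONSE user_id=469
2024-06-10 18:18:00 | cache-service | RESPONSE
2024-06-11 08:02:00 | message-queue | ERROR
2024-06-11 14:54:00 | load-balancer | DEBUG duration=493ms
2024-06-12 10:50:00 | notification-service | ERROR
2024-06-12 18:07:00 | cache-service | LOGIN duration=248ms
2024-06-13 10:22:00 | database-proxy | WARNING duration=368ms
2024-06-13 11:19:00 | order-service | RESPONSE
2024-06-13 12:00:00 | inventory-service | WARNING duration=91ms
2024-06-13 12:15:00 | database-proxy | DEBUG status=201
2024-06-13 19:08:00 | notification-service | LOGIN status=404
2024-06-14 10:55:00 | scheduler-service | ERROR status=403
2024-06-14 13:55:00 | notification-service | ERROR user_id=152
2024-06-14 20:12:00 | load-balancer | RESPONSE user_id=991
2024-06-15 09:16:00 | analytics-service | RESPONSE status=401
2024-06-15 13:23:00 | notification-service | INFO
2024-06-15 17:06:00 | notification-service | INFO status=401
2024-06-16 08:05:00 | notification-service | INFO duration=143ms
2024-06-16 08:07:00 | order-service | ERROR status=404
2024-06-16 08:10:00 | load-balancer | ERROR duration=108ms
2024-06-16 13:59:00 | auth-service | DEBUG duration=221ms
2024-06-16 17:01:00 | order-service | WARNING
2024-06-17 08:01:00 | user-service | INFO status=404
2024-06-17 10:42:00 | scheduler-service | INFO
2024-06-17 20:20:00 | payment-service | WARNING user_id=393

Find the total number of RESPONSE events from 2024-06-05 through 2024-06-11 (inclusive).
8

To filter by date range:

1. Date range: 2024-06-05 through 2024-06-11, both dates inclusive
2. Filter for RESPONSE events whose date falls in this range
3. Count matching events: 8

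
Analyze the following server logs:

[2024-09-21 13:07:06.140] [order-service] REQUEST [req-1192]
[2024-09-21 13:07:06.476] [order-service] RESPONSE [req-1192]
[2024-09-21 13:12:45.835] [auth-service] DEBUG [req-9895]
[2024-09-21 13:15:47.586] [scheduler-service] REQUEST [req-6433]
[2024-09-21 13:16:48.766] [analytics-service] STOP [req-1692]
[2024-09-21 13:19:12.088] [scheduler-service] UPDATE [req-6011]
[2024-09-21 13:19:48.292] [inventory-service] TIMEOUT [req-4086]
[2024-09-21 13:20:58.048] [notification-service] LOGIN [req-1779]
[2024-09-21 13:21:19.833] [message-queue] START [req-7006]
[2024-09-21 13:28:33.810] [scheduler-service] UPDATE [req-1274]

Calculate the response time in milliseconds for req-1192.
336

To calculate latency:

1. Find REQUEST with id req-1192: 2024-09-21 13:07:06.140
2. Find RESPONSE with id req-1192: 2024-09-21 13:07:06.476
3. Latency: 2024-09-21 13:07:06.476 - 2024-09-21 13:07:06.140 = 336ms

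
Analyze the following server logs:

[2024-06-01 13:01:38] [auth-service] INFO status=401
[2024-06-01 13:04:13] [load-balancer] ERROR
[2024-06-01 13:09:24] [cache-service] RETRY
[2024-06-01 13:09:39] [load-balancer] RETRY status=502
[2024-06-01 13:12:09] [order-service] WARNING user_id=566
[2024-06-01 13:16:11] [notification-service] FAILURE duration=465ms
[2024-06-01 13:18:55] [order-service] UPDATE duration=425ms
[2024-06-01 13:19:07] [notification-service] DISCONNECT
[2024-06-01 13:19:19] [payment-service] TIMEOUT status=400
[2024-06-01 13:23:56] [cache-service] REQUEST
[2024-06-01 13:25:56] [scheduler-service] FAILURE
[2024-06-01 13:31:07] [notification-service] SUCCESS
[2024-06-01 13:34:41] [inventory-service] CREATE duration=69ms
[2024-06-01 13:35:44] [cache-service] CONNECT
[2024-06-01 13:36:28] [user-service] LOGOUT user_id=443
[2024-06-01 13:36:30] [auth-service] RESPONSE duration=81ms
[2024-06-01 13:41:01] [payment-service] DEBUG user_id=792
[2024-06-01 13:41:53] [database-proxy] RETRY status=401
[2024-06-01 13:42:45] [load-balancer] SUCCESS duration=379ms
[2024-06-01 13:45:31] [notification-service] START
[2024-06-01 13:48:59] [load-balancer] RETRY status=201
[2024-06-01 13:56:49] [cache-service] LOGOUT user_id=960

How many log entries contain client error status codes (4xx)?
3

To find matching entries:

1. Pattern to match: client error status codes (4xx)
2. Scan each log entry for the pattern
3. Count matches: 3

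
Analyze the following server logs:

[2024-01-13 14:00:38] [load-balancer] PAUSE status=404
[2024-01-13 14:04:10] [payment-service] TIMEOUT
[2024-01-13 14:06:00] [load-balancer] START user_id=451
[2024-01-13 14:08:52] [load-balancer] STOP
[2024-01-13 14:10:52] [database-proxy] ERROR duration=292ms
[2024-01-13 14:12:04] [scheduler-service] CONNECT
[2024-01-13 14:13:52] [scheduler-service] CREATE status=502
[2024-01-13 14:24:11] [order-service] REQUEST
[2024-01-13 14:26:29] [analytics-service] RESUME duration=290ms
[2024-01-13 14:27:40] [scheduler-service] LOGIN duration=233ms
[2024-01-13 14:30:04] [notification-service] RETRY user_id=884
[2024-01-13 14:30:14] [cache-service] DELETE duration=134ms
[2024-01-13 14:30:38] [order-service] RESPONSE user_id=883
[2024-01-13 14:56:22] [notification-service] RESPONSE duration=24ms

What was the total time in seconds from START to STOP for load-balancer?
172

To calculate state duration:

1. Find START event for load-balancer: 2024-01-13 14:06:00
2. Find STOP event for load-balancer: 2024-01-13 14:08:52
3. Calculate duration: 2024-01-13 14:08:52 - 2024-01-13 14:06:00 = 172 seconds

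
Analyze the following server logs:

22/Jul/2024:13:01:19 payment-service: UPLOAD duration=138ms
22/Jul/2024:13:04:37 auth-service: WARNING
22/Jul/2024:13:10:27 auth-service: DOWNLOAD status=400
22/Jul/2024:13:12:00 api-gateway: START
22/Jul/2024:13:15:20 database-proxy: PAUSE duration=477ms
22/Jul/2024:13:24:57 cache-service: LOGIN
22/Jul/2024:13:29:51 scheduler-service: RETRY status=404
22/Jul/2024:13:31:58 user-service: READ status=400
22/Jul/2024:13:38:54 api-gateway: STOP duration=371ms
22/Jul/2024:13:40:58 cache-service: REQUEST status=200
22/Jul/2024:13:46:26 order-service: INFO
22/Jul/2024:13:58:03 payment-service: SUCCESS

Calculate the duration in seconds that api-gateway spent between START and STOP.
1614

To calculate state duration:

1. Find START event for api-gateway: 22/Jul/2024:13:12:00
2. Find STOP event for api-gateway: 22/Jul/2024:13:38:54
3. Calculate duration: 22/Jul/2024:13:38:54 - 22/Jul/2024:13:12:00 = 1614 seconds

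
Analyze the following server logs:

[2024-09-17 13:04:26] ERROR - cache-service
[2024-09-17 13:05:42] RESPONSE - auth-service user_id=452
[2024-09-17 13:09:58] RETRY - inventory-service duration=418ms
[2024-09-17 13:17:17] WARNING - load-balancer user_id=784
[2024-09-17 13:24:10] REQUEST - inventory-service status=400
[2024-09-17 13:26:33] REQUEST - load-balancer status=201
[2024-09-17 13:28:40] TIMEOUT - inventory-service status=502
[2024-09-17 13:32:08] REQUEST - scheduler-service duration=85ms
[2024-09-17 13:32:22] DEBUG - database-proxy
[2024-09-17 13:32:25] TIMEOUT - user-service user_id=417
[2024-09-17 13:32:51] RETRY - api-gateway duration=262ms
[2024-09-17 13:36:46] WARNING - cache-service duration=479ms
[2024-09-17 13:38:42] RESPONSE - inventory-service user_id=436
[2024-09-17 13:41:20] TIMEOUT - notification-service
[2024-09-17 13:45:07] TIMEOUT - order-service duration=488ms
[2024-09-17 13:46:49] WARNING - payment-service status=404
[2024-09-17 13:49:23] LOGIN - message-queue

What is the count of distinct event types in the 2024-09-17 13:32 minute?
4

To count unique event types:

1. Filter events in the minute starting at 2024-09-17 13:32
2. Extract event types from matching entries
3. Count unique types: 4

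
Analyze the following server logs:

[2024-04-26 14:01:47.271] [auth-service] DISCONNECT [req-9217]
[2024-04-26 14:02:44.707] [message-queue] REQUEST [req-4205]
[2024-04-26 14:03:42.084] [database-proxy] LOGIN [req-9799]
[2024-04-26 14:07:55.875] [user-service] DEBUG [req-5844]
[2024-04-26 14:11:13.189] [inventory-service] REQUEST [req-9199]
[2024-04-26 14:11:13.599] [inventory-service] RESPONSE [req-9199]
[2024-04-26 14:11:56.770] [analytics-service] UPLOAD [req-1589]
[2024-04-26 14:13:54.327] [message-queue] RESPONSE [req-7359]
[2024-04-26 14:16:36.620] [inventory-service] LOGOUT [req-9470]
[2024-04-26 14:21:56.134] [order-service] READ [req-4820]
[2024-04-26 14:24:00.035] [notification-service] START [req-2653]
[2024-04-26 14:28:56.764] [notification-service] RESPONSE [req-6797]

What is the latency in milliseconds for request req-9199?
410

To calculate latency:

1. Find REQUEST with id req-9199: 2024-04-26 14:11:13.189
2. Find RESPONSE with id req-9199: 2024-04-26 14:11:13.599
3. Latency: 2024-04-26 14:11:13.599 - 2024-04-26 14:11:13.189 = 410ms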